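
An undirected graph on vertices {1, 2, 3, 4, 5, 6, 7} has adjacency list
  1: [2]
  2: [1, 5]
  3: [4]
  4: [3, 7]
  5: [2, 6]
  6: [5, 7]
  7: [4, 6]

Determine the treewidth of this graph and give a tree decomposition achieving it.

Every bag has size at most 2, so the width is 2 − 1 = 1 and tw(G) ≤ 1. Since G has at least one edge (e.g. 3–4), it is not an edgeless graph, so tw(G) ≥ 1. Hence tw(G) = 1 exactly.

Treewidth 1.
One optimal decomposition is:
Bags: B1 = {3, 4}  B2 = {4, 7}  B3 = {6, 7}  B4 = {5, 6}  B5 = {2, 5}  B6 = {1, 2}
Tree: B1–B2, B2–B3, B3–B4, B4–B5, B5–B6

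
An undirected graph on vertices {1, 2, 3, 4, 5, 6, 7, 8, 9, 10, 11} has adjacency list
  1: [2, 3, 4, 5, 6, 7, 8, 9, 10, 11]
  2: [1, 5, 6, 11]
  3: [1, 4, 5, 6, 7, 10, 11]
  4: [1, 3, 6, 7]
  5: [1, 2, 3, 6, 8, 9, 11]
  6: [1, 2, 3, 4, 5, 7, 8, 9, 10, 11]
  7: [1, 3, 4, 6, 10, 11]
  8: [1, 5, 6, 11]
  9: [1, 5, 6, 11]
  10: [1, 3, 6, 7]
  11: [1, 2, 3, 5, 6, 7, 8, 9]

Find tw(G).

4

A width-4 tree decomposition is:
Bags: B1 = {1, 3, 6, 7, 10}  B2 = {1, 3, 6, 7, 11}  B3 = {1, 3, 4, 6, 7}  B4 = {1, 3, 5, 6, 11}  B5 = {1, 2, 5, 6, 11}  B6 = {1, 5, 6, 9, 11}  B7 = {1, 5, 6, 8, 11}
Tree: B1–B2, B1–B3, B2–B4, B4–B5, B4–B6, B5–B7
Every bag has size at most 5, so the width is 5 − 1 = 4 and tw(G) ≤ 4. For the lower bound, the 5 vertices {1, 3, 6, 7, 10} are pairwise adjacent, and any tree decomposition puts a clique entirely inside one bag — forcing width ≥ 4. Hence tw(G) = 4 exactly.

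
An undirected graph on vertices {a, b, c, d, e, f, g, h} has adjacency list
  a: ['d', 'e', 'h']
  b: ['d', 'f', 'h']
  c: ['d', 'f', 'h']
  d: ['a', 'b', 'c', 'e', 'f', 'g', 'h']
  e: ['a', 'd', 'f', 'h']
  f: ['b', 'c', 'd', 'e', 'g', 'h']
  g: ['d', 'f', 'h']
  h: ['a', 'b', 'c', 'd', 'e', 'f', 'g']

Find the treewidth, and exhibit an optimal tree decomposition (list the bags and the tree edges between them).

Treewidth 3.
One optimal decomposition is:
Bags: B1 = {a, d, e, h}  B2 = {d, e, f, h}  B3 = {c, d, f, h}  B4 = {d, f, g, h}  B5 = {b, d, f, h}
Tree: B1–B2, B2–B3, B2–B4, B3–B5

The largest bag has 4 vertices, giving width 3; this decomposition certifies tw(G) ≤ 3. For the lower bound, the 4 vertices {a, d, e, h} are pairwise adjacent, and any tree decomposition puts a clique entirely inside one bag — forcing width ≥ 3. Therefore the treewidth is 3.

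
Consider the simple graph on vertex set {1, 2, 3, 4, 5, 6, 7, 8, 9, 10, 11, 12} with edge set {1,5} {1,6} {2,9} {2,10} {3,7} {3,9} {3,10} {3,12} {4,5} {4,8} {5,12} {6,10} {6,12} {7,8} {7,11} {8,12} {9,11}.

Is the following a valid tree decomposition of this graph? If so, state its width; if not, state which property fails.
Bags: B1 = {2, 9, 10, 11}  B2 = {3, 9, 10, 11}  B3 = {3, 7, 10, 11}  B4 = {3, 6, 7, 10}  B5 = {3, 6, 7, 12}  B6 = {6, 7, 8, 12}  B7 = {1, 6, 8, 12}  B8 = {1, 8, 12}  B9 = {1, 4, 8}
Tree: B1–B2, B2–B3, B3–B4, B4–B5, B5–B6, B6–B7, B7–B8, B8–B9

No — vertex 5 appears in no bag.

A tree decomposition must satisfy three properties: every vertex lies in some bag; for every edge, both endpoints lie together in some bag; and for every vertex, the bags containing it form a connected subtree. Here vertex 5 appears in no bag, so the decomposition is invalid.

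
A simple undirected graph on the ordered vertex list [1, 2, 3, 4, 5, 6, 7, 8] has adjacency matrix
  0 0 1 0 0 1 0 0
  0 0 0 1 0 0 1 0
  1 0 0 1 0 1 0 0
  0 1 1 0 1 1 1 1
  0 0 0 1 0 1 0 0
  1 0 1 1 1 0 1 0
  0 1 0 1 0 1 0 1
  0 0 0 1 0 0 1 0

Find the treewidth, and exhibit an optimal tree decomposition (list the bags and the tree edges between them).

Treewidth 2.
Bags: B1 = {4, 6, 7}  B2 = {4, 5, 6}  B3 = {3, 4, 6}  B4 = {1, 3, 6}  B5 = {2, 4, 7}  B6 = {4, 7, 8}
Tree: B1–B2, B1–B3, B3–B4, B1–B5, B5–B6

Every bag has size at most 3, so the width is 3 − 1 = 2 and tw(G) ≤ 2. Conversely, {1, 3, 6} is a clique of size 3, and the vertices of any clique must share a bag in every tree decomposition; so some bag has ≥ 3 vertices and tw(G) ≥ 2. Combining the bounds, tw(G) = 2.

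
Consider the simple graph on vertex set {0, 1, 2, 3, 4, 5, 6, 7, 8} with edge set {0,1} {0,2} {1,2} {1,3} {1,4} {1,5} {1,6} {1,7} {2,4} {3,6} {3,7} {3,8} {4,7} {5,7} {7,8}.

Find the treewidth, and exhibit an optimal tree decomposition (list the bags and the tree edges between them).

Every bag has size at most 3, so the width is 3 − 1 = 2 and tw(G) ≤ 2. On the other hand G contains the 3-clique {3, 7, 8}. A clique must lie in a single bag of any decomposition, so no decomposition can have width below 2. Combining the bounds, tw(G) = 2.

Treewidth 2.
One optimal decomposition is:
Bags: B1 = {1, 5, 7}  B2 = {1, 3, 7}  B3 = {1, 3, 6}  B4 = {1, 4, 7}  B5 = {1, 2, 4}  B6 = {3, 7, 8}  B7 = {0, 1, 2}
Tree: B1–B2, B2–B3, B2–B4, B4–B5, B2–B6, B5–B7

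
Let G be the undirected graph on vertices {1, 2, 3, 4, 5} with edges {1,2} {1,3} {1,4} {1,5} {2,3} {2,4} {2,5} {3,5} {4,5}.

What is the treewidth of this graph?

3

A width-3 tree decomposition is:
Bags: B1 = {1, 2, 3, 5}  B2 = {1, 2, 4, 5}
Tree: B1–B2
Every bag has size at most 4, so the width is 4 − 1 = 3 and tw(G) ≤ 3. For the lower bound, the 4 vertices {1, 2, 3, 5} are pairwise adjacent, and any tree decomposition puts a clique entirely inside one bag — forcing width ≥ 3. The upper and lower bounds meet at 3, so that is the treewidth.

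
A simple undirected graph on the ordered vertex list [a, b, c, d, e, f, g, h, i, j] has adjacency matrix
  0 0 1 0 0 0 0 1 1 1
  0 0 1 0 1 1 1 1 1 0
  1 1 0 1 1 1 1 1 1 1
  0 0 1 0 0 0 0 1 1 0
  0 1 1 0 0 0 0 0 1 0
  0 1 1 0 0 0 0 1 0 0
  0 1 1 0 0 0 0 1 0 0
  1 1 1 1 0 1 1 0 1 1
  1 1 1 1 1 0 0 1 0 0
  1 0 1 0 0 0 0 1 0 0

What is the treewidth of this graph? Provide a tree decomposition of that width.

Each bag holds 4 vertices, so the decomposition has width 3, which upper-bounds the treewidth. On the other hand G contains the 4-clique {b, c, e, i}. A clique must lie in a single bag of any decomposition, so no decomposition can have width below 3. Combining the bounds, tw(G) = 3.

Treewidth 3.
One optimal decomposition is:
Bags: B1 = {b, c, h, i}  B2 = {a, c, h, i}  B3 = {b, c, e, i}  B4 = {b, c, f, h}  B5 = {c, d, h, i}  B6 = {b, c, g, h}  B7 = {a, c, h, j}
Tree: B1–B2, B1–B3, B1–B4, B2–B5, B4–B6, B2–B7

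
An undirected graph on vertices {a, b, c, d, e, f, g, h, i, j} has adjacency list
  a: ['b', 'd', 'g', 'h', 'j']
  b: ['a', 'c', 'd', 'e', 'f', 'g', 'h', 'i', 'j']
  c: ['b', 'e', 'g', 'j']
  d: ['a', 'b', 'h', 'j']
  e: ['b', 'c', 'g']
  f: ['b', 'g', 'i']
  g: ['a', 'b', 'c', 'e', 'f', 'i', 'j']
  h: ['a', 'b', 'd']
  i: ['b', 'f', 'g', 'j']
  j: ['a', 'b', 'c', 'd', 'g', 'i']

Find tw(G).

3

A width-3 tree decomposition is:
Bags: B1 = {a, b, g, j}  B2 = {b, g, i, j}  B3 = {a, b, d, j}  B4 = {b, f, g, i}  B5 = {b, c, g, j}  B6 = {a, b, d, h}  B7 = {b, c, e, g}
Tree: B1–B2, B1–B3, B2–B4, B1–B5, B3–B6, B5–B7
Each bag holds 4 vertices, so the decomposition has width 3, which upper-bounds the treewidth. On the other hand G contains the 4-clique {a, b, d, j}. A clique must lie in a single bag of any decomposition, so no decomposition can have width below 3. Therefore the treewidth is 3.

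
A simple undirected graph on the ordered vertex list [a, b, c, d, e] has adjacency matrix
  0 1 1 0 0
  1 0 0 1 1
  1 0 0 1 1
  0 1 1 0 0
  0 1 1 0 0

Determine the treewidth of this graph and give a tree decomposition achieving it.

Each bag holds 3 vertices, so the decomposition has width 2, which upper-bounds the treewidth. The edges c–e–b–d–c form a cycle, so G is not a tree and its treewidth is at least 2. Therefore the treewidth is 2.

Treewidth 2.
Bags: B1 = {b, c, e}  B2 = {b, c, d}  B3 = {a, b, c}
Tree: B1–B2, B2–B3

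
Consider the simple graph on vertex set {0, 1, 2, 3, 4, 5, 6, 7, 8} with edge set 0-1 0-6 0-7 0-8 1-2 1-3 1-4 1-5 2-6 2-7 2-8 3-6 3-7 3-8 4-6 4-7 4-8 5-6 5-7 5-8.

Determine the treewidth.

A width-4 tree decomposition is:
Bags: B1 = {1, 5, 6, 7, 8}  B2 = {1, 3, 6, 7, 8}  B3 = {1, 2, 6, 7, 8}  B4 = {1, 4, 6, 7, 8}  B5 = {0, 1, 6, 7, 8}
Tree: B1–B2, B2–B3, B3–B4, B4–B5
Each bag holds 5 vertices, so the decomposition has width 4, which upper-bounds the treewidth. For the lower bound: the 5 vertex sets {5,8}, {3,6}, {2,7}, {1}, {4} are disjoint, each induces a connected subgraph, and every pair is joined by at least one edge of G. Contracting each set to a single vertex therefore yields K_{5} as a minor, and since treewidth is minor-monotone, tw(G) ≥ tw(K_{5}) = 4. Combining the bounds, tw(G) = 4.

4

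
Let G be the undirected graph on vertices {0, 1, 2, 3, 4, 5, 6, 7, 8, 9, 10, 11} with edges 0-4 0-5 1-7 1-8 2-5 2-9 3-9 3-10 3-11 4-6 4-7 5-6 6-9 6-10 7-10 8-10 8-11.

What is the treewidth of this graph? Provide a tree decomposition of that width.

Treewidth 3.
Bags: B1 = {1, 3, 8, 11}  B2 = {1, 3, 8, 10}  B3 = {1, 3, 7, 10}  B4 = {3, 7, 9, 10}  B5 = {6, 7, 9, 10}  B6 = {4, 6, 7, 9}  B7 = {2, 4, 6, 9}  B8 = {2, 4, 5, 6}  B9 = {0, 2, 4, 5}
Tree: B1–B2, B2–B3, B3–B4, B4–B5, B5–B6, B6–B7, B7–B8, B8–B9

The largest bag has 4 vertices, giving width 3; this decomposition certifies tw(G) ≤ 3. For the lower bound: the 4 vertex sets {1,8,11}, {3}, {10}, {4,6,7,9} are disjoint, each induces a connected subgraph, and every pair is joined by at least one edge of G. Contracting each set to a single vertex therefore yields K_{4} as a minor, and since treewidth is minor-monotone, tw(G) ≥ tw(K_{4}) = 3. The upper and lower bounds meet at 3, so that is the treewidth.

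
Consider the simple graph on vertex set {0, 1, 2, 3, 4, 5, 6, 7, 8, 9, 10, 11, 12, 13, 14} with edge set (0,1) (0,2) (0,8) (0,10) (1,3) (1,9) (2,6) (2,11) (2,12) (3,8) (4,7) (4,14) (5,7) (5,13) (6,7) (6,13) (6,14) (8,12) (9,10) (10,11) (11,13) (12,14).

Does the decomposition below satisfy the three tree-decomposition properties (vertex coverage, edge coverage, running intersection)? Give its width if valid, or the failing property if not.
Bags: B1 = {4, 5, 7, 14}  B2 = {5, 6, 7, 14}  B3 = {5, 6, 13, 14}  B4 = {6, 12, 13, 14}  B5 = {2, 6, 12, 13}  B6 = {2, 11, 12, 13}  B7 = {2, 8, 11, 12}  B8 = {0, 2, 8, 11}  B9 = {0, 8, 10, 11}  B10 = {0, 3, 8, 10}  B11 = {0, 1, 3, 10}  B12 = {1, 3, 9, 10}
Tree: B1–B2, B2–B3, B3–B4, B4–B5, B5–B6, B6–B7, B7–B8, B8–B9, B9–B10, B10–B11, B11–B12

Every vertex of G appears in some bag (union = {0, 1, 2, 3, 4, 5, 6, 7, 8, 9, 10, 11, 12, 13, 14}); every edge is covered by a bag; and for each vertex v the set of bags containing v is connected in the bag tree. The decomposition is therefore valid. The largest bag has 4 vertices, so the width is 3.

Yes; width 3.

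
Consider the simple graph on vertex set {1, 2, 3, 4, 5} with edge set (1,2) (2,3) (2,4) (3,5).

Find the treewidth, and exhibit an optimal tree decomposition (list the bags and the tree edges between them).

Treewidth 1.
One optimal decomposition is:
Bags: B1 = {3, 5}  B2 = {2, 3}  B3 = {2, 4}  B4 = {1, 2}
Tree: B1–B2, B2–B3, B3–B4

Each bag holds 2 vertices, so the decomposition has width 1, which upper-bounds the treewidth. G has an edge, so its treewidth is at least 1. Hence tw(G) = 1 exactly.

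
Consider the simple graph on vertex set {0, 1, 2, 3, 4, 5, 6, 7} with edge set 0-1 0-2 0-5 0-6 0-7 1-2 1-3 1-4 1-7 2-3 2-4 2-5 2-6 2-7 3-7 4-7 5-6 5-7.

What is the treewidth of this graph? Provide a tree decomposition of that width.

Every bag has size at most 4, so the width is 4 − 1 = 3 and tw(G) ≤ 3. Conversely, {0, 2, 5, 6} is a clique of size 4, and the vertices of any clique must share a bag in every tree decomposition; so some bag has ≥ 4 vertices and tw(G) ≥ 3. Combining the bounds, tw(G) = 3.

Treewidth 3.
Bags: B1 = {0, 2, 5, 7}  B2 = {0, 1, 2, 7}  B3 = {1, 2, 3, 7}  B4 = {1, 2, 4, 7}  B5 = {0, 2, 5, 6}
Tree: B1–B2, B2–B3, B3–B4, B1–B5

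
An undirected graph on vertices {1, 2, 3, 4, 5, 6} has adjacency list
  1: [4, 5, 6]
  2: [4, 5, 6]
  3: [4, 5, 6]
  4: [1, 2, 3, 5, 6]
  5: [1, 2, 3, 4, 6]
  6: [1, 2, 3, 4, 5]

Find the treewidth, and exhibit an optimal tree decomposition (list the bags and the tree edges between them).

Treewidth 3.
One optimal decomposition is:
Bags: B1 = {3, 4, 5, 6}  B2 = {2, 4, 5, 6}  B3 = {1, 4, 5, 6}
Tree: B1–B2, B1–B3

Every bag has size at most 4, so the width is 4 − 1 = 3 and tw(G) ≤ 3. For the lower bound, the 4 vertices {1, 4, 5, 6} are pairwise adjacent, and any tree decomposition puts a clique entirely inside one bag — forcing width ≥ 3. Combining the bounds, tw(G) = 3.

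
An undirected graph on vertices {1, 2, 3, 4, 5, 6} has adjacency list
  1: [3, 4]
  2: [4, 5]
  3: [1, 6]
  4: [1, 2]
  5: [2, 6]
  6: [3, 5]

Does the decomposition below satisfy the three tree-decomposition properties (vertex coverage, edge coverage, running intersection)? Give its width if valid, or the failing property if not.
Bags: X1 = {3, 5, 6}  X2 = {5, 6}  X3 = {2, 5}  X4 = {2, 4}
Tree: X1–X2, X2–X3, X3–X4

No — vertex 1 appears in no bag.

A tree decomposition must satisfy three properties: every vertex lies in some bag; for every edge, both endpoints lie together in some bag; and for every vertex, the bags containing it form a connected subtree. Here vertex 1 appears in no bag, so the decomposition is invalid.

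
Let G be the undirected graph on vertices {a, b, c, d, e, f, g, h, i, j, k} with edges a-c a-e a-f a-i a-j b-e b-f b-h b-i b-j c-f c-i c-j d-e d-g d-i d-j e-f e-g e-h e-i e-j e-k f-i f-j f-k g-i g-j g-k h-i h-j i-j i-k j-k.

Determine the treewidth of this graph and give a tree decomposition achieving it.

Treewidth 4.
One such decomposition:
Bags: B1 = {e, f, i, j, k}  B2 = {e, g, i, j, k}  B3 = {a, e, f, i, j}  B4 = {a, c, f, i, j}  B5 = {b, e, f, i, j}  B6 = {b, e, h, i, j}  B7 = {d, e, g, i, j}
Tree: B1–B2, B1–B3, B3–B4, B1–B5, B5–B6, B2–B7

Each bag holds 5 vertices, so the decomposition has width 4, which upper-bounds the treewidth. On the other hand G contains the 5-clique {d, e, g, i, j}. A clique must lie in a single bag of any decomposition, so no decomposition can have width below 4. Therefore the treewidth is 4.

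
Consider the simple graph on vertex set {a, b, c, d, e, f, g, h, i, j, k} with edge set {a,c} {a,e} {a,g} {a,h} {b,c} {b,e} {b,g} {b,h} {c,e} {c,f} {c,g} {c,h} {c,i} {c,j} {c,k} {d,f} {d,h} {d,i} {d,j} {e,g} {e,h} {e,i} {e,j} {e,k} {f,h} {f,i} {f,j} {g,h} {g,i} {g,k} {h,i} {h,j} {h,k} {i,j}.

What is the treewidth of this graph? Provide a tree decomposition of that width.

The largest bag has 5 vertices, giving width 4; this decomposition certifies tw(G) ≤ 4. For the lower bound, the 5 vertices {d, f, h, i, j} are pairwise adjacent, and any tree decomposition puts a clique entirely inside one bag — forcing width ≥ 4. Combining the bounds, tw(G) = 4.

Treewidth 4.
One optimal decomposition is:
Bags: B1 = {c, e, h, i, j}  B2 = {c, e, g, h, i}  B3 = {c, f, h, i, j}  B4 = {d, f, h, i, j}  B5 = {b, c, e, g, h}  B6 = {c, e, g, h, k}  B7 = {a, c, e, g, h}
Tree: B1–B2, B1–B3, B3–B4, B2–B5, B2–B6, B5–B7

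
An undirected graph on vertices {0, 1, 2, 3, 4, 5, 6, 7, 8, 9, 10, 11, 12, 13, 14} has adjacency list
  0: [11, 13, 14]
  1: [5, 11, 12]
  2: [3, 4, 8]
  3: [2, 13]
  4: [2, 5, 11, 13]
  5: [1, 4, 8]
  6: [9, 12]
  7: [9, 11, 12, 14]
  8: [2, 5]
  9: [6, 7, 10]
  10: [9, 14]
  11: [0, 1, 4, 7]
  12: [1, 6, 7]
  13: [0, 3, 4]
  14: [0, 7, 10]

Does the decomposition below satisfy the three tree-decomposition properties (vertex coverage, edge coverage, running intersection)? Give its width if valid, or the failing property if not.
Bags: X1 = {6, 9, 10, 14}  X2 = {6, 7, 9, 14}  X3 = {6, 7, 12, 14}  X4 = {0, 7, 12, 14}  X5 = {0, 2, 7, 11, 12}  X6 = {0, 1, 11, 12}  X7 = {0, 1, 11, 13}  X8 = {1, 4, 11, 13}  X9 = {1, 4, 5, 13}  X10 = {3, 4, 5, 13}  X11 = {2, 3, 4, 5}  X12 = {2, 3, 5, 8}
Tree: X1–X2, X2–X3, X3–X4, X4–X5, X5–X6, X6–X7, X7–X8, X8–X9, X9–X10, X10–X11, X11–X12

No — bags containing vertex 2 are not connected in the tree.

A tree decomposition must satisfy three properties: every vertex lies in some bag; for every edge, both endpoints lie together in some bag; and for every vertex, the bags containing it form a connected subtree. Here bags containing vertex 2 are not connected in the tree, so the decomposition is invalid.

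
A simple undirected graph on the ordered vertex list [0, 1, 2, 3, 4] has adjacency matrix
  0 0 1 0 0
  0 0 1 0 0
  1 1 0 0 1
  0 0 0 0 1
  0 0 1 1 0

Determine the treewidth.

A width-1 tree decomposition is:
Bags: B1 = {2, 4}  B2 = {0, 2}  B3 = {1, 2}  B4 = {3, 4}
Tree: B1–B2, B2–B3, B1–B4
Each bag holds 2 vertices, so the decomposition has width 1, which upper-bounds the treewidth. Any graph with an edge has treewidth ≥ 1, and G has the edge 4–2. The upper and lower bounds meet at 1, so that is the treewidth.

1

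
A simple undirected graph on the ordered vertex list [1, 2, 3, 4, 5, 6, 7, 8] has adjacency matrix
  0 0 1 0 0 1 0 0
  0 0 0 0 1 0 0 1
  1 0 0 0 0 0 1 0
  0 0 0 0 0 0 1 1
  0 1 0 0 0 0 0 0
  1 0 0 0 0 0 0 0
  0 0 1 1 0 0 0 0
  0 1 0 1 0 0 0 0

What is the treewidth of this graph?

A width-1 tree decomposition is:
Bags: B1 = {1, 6}  B2 = {1, 3}  B3 = {3, 7}  B4 = {4, 7}  B5 = {4, 8}  B6 = {2, 8}  B7 = {2, 5}
Tree: B1–B2, B2–B3, B3–B4, B4–B5, B5–B6, B6–B7
Every bag has size at most 2, so the width is 2 − 1 = 1 and tw(G) ≤ 1. G has an edge, so its treewidth is at least 1. The upper and lower bounds meet at 1, so that is the treewidth.

1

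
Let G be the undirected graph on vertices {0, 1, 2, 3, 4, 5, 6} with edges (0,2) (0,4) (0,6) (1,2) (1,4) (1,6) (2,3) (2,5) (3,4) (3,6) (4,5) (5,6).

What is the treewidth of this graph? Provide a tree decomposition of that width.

Treewidth 3.
One such decomposition:
Bags: B1 = {2, 4, 5, 6}  B2 = {0, 2, 4, 6}  B3 = {2, 3, 4, 6}  B4 = {1, 2, 4, 6}
Tree: B1–B2, B2–B3, B3–B4

Each bag holds 4 vertices, so the decomposition has width 3, which upper-bounds the treewidth. For the lower bound: the 4 vertex sets {2,5}, {0,6}, {4}, {3} are disjoint, each induces a connected subgraph, and every pair is joined by at least one edge of G. Contracting each set to a single vertex therefore yields K_{4} as a minor, and since treewidth is minor-monotone, tw(G) ≥ tw(K_{4}) = 3. Hence tw(G) = 3 exactly.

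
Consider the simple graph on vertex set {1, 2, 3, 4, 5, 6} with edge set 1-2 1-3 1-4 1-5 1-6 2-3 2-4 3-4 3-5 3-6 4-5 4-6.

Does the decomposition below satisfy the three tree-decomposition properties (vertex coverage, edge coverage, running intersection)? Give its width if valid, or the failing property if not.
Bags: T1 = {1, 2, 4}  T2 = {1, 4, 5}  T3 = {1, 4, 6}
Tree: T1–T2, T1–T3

A tree decomposition must satisfy three properties: every vertex lies in some bag; for every edge, both endpoints lie together in some bag; and for every vertex, the bags containing it form a connected subtree. Here vertex 3 appears in no bag, so the decomposition is invalid.

No — vertex 3 appears in no bag.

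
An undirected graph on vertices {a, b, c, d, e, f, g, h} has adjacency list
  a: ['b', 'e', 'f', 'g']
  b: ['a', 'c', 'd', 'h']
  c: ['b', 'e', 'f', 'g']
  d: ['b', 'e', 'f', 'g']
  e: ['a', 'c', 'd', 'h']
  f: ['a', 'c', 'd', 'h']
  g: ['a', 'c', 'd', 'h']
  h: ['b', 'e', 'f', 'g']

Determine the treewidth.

4

A width-4 tree decomposition is:
Bags: B1 = {a, c, d, f, h}  B2 = {a, b, c, d, h}  B3 = {a, c, d, e, h}  B4 = {a, c, d, g, h}
Tree: B1–B2, B2–B3, B3–B4
The largest bag has 5 vertices, giving width 4; this decomposition certifies tw(G) ≤ 4. For the lower bound: the 5 vertex sets {d,f}, {b,c}, {e,h}, {a}, {g} are disjoint, each induces a connected subgraph, and every pair is joined by at least one edge of G. Contracting each set to a single vertex therefore yields K_{5} as a minor, and since treewidth is minor-monotone, tw(G) ≥ tw(K_{5}) = 4. Hence tw(G) = 4 exactly.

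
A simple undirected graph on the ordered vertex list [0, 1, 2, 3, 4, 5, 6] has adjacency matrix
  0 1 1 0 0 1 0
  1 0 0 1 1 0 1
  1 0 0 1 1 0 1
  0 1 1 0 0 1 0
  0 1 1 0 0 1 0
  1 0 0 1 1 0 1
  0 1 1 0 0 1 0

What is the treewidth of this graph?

A width-3 tree decomposition is:
Bags: B1 = {0, 1, 2, 5}  B2 = {1, 2, 5, 6}  B3 = {1, 2, 4, 5}  B4 = {1, 2, 3, 5}
Tree: B1–B2, B2–B3, B3–B4
The largest bag has 4 vertices, giving width 3; this decomposition certifies tw(G) ≤ 3. For the lower bound: the 4 vertex sets {0,5}, {1,6}, {2}, {4} are disjoint, each induces a connected subgraph, and every pair is joined by at least one edge of G. Contracting each set to a single vertex therefore yields K_{4} as a minor, and since treewidth is minor-monotone, tw(G) ≥ tw(K_{4}) = 3. Therefore the treewidth is 3.

3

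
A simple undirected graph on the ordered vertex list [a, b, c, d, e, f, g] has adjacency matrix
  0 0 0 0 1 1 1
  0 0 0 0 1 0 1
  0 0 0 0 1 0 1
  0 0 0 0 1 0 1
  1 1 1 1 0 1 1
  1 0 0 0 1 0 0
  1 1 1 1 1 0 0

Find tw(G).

A width-2 tree decomposition is:
Bags: B1 = {b, e, g}  B2 = {a, e, g}  B3 = {c, e, g}  B4 = {a, e, f}  B5 = {d, e, g}
Tree: B1–B2, B1–B3, B2–B4, B2–B5
Every bag has size at most 3, so the width is 3 − 1 = 2 and tw(G) ≤ 2. On the other hand G contains the 3-clique {d, e, g}. A clique must lie in a single bag of any decomposition, so no decomposition can have width below 2. Therefore the treewidth is 2.

2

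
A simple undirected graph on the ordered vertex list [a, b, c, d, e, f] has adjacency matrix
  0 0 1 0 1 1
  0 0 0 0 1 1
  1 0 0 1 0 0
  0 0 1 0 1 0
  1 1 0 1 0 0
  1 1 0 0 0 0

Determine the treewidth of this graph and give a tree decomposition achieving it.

Treewidth 2.
Bags: B1 = {c, d, e}  B2 = {a, c, e}  B3 = {a, b, e}  B4 = {a, b, f}
Tree: B1–B2, B2–B3, B3–B4

Every bag has size at most 3, so the width is 3 − 1 = 2 and tw(G) ≤ 2. Since d–c–a–e–d is a cycle in G, G is not acyclic. Forests are exactly the graphs of treewidth ≤ 1, so tw(G) ≥ 2. Therefore the treewidth is 2.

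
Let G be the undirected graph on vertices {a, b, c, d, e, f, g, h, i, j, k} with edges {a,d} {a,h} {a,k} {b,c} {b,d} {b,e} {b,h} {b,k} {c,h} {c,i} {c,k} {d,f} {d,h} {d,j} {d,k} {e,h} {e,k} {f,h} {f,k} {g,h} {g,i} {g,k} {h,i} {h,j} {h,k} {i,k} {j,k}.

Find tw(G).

3

A width-3 tree decomposition is:
Bags: B1 = {b, c, h, k}  B2 = {b, d, h, k}  B3 = {c, h, i, k}  B4 = {g, h, i, k}  B5 = {d, f, h, k}  B6 = {a, d, h, k}  B7 = {b, e, h, k}  B8 = {d, h, j, k}
Tree: B1–B2, B1–B3, B3–B4, B2–B5, B2–B6, B2–B7, B5–B8
Every bag has size at most 4, so the width is 4 − 1 = 3 and tw(G) ≤ 3. For the lower bound, the 4 vertices {d, h, j, k} are pairwise adjacent, and any tree decomposition puts a clique entirely inside one bag — forcing width ≥ 3. The upper and lower bounds meet at 3, so that is the treewidth.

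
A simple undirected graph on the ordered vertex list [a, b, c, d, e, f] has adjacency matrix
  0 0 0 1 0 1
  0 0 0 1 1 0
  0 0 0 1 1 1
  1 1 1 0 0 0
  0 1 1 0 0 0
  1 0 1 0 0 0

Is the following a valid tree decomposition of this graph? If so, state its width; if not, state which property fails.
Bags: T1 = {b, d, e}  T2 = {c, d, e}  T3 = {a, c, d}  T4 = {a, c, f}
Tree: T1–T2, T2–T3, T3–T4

Checking the three conditions: (i) the bags cover all of {a, b, c, d, e, f}; (ii) for each edge, some bag contains both endpoints; (iii) the bags containing any fixed vertex form a subtree. All hold, so the decomposition is valid with width 3 − 1 = 2.

Yes; width 2.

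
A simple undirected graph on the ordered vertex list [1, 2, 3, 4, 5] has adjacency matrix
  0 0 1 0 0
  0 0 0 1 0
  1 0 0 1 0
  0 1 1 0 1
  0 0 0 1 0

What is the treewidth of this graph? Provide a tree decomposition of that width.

Treewidth 1.
Bags: B1 = {3, 4}  B2 = {4, 5}  B3 = {1, 3}  B4 = {2, 4}
Tree: B1–B2, B1–B3, B1–B4

Every bag has size at most 2, so the width is 2 − 1 = 1 and tw(G) ≤ 1. Since G has at least one edge (e.g. 4–3), it is not an edgeless graph, so tw(G) ≥ 1. Hence tw(G) = 1 exactly.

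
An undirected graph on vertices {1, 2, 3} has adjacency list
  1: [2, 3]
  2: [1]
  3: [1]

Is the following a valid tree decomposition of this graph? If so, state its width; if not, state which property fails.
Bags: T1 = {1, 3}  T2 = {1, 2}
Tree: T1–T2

Every vertex of G appears in some bag (union = {1, 2, 3}); every edge is covered by a bag; and for each vertex v the set of bags containing v is connected in the bag tree. The decomposition is therefore valid. The largest bag has 2 vertices, so the width is 1.

Yes; width 1.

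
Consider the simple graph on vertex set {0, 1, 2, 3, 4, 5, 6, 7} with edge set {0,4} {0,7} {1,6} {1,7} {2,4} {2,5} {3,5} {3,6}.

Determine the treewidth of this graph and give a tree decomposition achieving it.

The largest bag has 3 vertices, giving width 2; this decomposition certifies tw(G) ≤ 2. Since 5–3–6–1–7–0–4–2–5 is a cycle in G, G is not acyclic. Forests are exactly the graphs of treewidth ≤ 1, so tw(G) ≥ 2. The upper and lower bounds meet at 2, so that is the treewidth.

Treewidth 2.
One such decomposition:
Bags: B1 = {3, 5, 6}  B2 = {1, 5, 6}  B3 = {1, 5, 7}  B4 = {0, 5, 7}  B5 = {0, 4, 5}  B6 = {2, 4, 5}
Tree: B1–B2, B2–B3, B3–B4, B4–B5, B5–B6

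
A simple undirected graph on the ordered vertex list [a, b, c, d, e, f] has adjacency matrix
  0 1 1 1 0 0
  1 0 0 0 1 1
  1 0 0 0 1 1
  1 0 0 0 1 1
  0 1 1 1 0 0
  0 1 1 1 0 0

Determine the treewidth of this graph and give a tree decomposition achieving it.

Every bag has size at most 4, so the width is 4 − 1 = 3 and tw(G) ≤ 3. For the lower bound: the 4 vertex sets {c,e}, {a,b}, {f}, {d} are disjoint, each induces a connected subgraph, and every pair is joined by at least one edge of G. Contracting each set to a single vertex therefore yields K_{4} as a minor, and since treewidth is minor-monotone, tw(G) ≥ tw(K_{4}) = 3. The upper and lower bounds meet at 3, so that is the treewidth.

Treewidth 3.
One optimal decomposition is:
Bags: B1 = {a, c, e, f}  B2 = {a, b, e, f}  B3 = {a, d, e, f}
Tree: B1–B2, B2–B3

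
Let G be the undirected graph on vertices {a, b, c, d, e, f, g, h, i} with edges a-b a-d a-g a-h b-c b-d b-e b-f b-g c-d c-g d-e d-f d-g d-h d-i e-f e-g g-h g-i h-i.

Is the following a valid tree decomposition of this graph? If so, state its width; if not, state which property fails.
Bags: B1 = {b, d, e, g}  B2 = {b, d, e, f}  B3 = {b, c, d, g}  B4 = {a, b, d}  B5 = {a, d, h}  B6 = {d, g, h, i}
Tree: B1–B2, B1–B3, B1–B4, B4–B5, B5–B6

No — edge (g,a) lies in no bag.

A tree decomposition must satisfy three properties: every vertex lies in some bag; for every edge, both endpoints lie together in some bag; and for every vertex, the bags containing it form a connected subtree. Here edge (g,a) lies in no bag, so the decomposition is invalid.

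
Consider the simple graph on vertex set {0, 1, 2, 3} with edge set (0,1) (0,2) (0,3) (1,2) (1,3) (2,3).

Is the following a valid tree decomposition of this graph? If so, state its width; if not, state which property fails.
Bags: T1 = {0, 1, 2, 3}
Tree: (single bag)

Checking the three conditions: (i) the bags cover all of {0, 1, 2, 3}; (ii) for each edge, some bag contains both endpoints; (iii) the bags containing any fixed vertex form a subtree. All hold, so the decomposition is valid with width 4 − 1 = 3.

Yes; width 3.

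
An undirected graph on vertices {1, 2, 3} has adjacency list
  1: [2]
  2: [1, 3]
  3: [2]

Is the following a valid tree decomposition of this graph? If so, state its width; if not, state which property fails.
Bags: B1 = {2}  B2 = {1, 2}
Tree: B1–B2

No — vertex 3 appears in no bag.

A tree decomposition must satisfy three properties: every vertex lies in some bag; for every edge, both endpoints lie together in some bag; and for every vertex, the bags containing it form a connected subtree. Here vertex 3 appears in no bag, so the decomposition is invalid.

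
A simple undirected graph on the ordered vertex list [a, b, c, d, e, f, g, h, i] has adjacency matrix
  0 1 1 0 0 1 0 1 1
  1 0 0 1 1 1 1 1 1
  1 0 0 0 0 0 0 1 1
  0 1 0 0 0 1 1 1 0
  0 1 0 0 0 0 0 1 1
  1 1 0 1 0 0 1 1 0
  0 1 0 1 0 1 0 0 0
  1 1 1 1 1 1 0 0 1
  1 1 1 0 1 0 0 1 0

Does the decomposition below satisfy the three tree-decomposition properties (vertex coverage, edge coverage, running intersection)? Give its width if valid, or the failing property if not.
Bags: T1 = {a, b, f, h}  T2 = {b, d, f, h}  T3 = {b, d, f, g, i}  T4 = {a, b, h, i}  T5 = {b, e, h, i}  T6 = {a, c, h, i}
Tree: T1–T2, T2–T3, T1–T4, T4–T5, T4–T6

A tree decomposition must satisfy three properties: every vertex lies in some bag; for every edge, both endpoints lie together in some bag; and for every vertex, the bags containing it form a connected subtree. Here bags containing vertex i are not connected in the tree, so the decomposition is invalid.

No — bags containing vertex i are not connected in the tree.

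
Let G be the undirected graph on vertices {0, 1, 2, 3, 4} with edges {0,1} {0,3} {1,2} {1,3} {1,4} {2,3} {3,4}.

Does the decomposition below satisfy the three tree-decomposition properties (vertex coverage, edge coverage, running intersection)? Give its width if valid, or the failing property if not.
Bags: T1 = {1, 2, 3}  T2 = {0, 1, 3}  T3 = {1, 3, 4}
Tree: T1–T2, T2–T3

Every vertex of G appears in some bag (union = {0, 1, 2, 3, 4}); every edge is covered by a bag; and for each vertex v the set of bags containing v is connected in the bag tree. The decomposition is therefore valid. The largest bag has 3 vertices, so the width is 2.

Yes; width 2.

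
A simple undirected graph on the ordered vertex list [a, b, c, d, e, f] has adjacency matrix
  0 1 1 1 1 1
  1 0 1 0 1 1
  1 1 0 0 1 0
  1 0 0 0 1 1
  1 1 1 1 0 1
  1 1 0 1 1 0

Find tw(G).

A width-3 tree decomposition is:
Bags: B1 = {a, b, c, e}  B2 = {a, b, e, f}  B3 = {a, d, e, f}
Tree: B1–B2, B2–B3
Each bag holds 4 vertices, so the decomposition has width 3, which upper-bounds the treewidth. On the other hand G contains the 4-clique {a, b, c, e}. A clique must lie in a single bag of any decomposition, so no decomposition can have width below 3. Therefore the treewidth is 3.

3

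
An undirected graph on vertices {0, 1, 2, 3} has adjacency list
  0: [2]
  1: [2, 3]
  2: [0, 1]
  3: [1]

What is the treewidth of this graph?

1

A width-1 tree decomposition is:
Bags: B1 = {0, 2}  B2 = {1, 2}  B3 = {1, 3}
Tree: B1–B2, B2–B3
Every bag has size at most 2, so the width is 2 − 1 = 1 and tw(G) ≤ 1. Any graph with an edge has treewidth ≥ 1, and G has the edge 2–0. The upper and lower bounds meet at 1, so that is the treewidth.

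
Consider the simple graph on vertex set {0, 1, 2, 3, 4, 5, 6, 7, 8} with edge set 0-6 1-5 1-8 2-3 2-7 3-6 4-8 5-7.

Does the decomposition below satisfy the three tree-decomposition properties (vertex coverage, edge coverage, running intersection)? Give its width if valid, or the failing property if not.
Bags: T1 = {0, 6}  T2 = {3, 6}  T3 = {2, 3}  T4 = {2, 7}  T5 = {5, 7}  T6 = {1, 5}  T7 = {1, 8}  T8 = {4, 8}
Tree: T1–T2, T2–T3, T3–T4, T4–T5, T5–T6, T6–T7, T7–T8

Yes; width 1.

Vertex coverage: the bags together contain {0, 1, 2, 3, 4, 5, 6, 7, 8}, the full vertex set. Edge coverage: each edge of G has both endpoints in at least one bag. Running intersection: for every vertex, the bags containing it form a connected subtree. All three properties hold, so this is a valid tree decomposition of width max|bag| − 1 = 1, and hence tw(G) ≤ 1.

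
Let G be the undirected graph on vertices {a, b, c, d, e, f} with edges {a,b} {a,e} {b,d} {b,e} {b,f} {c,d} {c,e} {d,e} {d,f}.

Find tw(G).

2

A width-2 tree decomposition is:
Bags: B1 = {a, b, e}  B2 = {b, d, e}  B3 = {c, d, e}  B4 = {b, d, f}
Tree: B1–B2, B2–B3, B2–B4
The largest bag has 3 vertices, giving width 2; this decomposition certifies tw(G) ≤ 2. Conversely, {c, d, e} is a clique of size 3, and the vertices of any clique must share a bag in every tree decomposition; so some bag has ≥ 3 vertices and tw(G) ≥ 2. Combining the bounds, tw(G) = 2.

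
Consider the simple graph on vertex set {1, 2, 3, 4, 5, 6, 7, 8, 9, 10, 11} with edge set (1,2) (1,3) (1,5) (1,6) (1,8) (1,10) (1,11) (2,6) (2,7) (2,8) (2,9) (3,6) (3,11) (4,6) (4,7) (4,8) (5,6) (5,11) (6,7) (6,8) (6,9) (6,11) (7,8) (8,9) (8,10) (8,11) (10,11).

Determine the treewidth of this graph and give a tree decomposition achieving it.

Treewidth 3.
One optimal decomposition is:
Bags: B1 = {1, 2, 6, 8}  B2 = {1, 6, 8, 11}  B3 = {2, 6, 7, 8}  B4 = {2, 6, 8, 9}  B5 = {4, 6, 7, 8}  B6 = {1, 5, 6, 11}  B7 = {1, 8, 10, 11}  B8 = {1, 3, 6, 11}
Tree: B1–B2, B1–B3, B1–B4, B3–B5, B2–B6, B2–B7, B2–B8

Every bag has size at most 4, so the width is 4 − 1 = 3 and tw(G) ≤ 3. Conversely, {1, 8, 10, 11} is a clique of size 4, and the vertices of any clique must share a bag in every tree decomposition; so some bag has ≥ 4 vertices and tw(G) ≥ 3. Therefore the treewidth is 3.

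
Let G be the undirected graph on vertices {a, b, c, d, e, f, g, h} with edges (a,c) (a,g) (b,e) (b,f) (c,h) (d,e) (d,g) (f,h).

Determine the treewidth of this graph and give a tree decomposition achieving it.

Treewidth 2.
One such decomposition:
Bags: B1 = {a, c, h}  B2 = {a, g, h}  B3 = {d, g, h}  B4 = {d, e, h}  B5 = {b, e, h}  B6 = {b, f, h}
Tree: B1–B2, B2–B3, B3–B4, B4–B5, B5–B6

Each bag holds 3 vertices, so the decomposition has width 2, which upper-bounds the treewidth. For the lower bound, G contains the cycle h–c–a–g–d–e–b–f–h, so G is not a forest; only forests have treewidth ≤ 1, hence tw(G) ≥ 2. The upper and lower bounds meet at 2, so that is the treewidth.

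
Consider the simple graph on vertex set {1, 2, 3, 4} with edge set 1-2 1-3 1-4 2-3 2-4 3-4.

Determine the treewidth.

A width-3 tree decomposition is:
Bags: B1 = {1, 2, 3, 4}
Tree: (single bag)
With just one bag of size 4, the width is 4 − 1 = 3, so tw(G) ≤ 3. Conversely, {1, 2, 3, 4} is a clique of size 4, and the vertices of any clique must share a bag in every tree decomposition; so some bag has ≥ 4 vertices and tw(G) ≥ 3. Therefore the treewidth is 3.

3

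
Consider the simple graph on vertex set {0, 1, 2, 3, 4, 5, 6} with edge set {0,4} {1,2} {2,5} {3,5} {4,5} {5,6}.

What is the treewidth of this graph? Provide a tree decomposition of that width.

Treewidth 1.
One optimal decomposition is:
Bags: B1 = {4, 5}  B2 = {0, 4}  B3 = {5, 6}  B4 = {3, 5}  B5 = {2, 5}  B6 = {1, 2}
Tree: B1–B2, B1–B3, B1–B4, B4–B5, B5–B6

Every bag has size at most 2, so the width is 2 − 1 = 1 and tw(G) ≤ 1. G has an edge, so its treewidth is at least 1. Combining the bounds, tw(G) = 1.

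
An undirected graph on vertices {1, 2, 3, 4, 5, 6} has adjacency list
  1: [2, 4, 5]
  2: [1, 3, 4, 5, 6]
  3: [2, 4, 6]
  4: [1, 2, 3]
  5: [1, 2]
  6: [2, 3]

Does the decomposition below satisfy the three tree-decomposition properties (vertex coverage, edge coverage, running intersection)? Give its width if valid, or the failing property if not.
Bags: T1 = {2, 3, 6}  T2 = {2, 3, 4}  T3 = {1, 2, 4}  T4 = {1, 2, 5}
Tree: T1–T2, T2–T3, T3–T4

Yes; width 2.

Every vertex of G appears in some bag (union = {1, 2, 3, 4, 5, 6}); every edge is covered by a bag; and for each vertex v the set of bags containing v is connected in the bag tree. The decomposition is therefore valid. The largest bag has 3 vertices, so the width is 2.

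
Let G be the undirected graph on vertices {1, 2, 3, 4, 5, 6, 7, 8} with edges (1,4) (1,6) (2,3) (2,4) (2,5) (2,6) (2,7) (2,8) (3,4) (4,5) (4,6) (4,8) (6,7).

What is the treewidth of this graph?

2

A width-2 tree decomposition is:
Bags: B1 = {2, 4, 6}  B2 = {1, 4, 6}  B3 = {2, 3, 4}  B4 = {2, 4, 8}  B5 = {2, 6, 7}  B6 = {2, 4, 5}
Tree: B1–B2, B1–B3, B1–B4, B1–B5, B3–B6
Each bag holds 3 vertices, so the decomposition has width 2, which upper-bounds the treewidth. Conversely, {1, 4, 6} is a clique of size 3, and the vertices of any clique must share a bag in every tree decomposition; so some bag has ≥ 3 vertices and tw(G) ≥ 2. Therefore the treewidth is 2.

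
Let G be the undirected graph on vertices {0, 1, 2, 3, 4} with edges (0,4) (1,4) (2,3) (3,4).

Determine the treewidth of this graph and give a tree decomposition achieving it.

Treewidth 1.
One such decomposition:
Bags: B1 = {1, 4}  B2 = {0, 4}  B3 = {3, 4}  B4 = {2, 3}
Tree: B1–B2, B2–B3, B3–B4

The largest bag has 2 vertices, giving width 1; this decomposition certifies tw(G) ≤ 1. Any graph with an edge has treewidth ≥ 1, and G has the edge 1–4. Hence tw(G) = 1 exactly.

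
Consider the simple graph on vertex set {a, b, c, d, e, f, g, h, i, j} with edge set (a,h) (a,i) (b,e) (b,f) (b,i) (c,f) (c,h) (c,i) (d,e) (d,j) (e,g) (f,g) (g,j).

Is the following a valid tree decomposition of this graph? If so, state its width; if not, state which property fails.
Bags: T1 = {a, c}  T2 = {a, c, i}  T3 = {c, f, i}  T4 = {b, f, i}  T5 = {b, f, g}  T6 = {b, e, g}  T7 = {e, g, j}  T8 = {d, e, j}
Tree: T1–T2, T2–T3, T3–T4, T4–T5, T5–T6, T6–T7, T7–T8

No — vertex h appears in no bag.

A tree decomposition must satisfy three properties: every vertex lies in some bag; for every edge, both endpoints lie together in some bag; and for every vertex, the bags containing it form a connected subtree. Here vertex h appears in no bag, so the decomposition is invalid.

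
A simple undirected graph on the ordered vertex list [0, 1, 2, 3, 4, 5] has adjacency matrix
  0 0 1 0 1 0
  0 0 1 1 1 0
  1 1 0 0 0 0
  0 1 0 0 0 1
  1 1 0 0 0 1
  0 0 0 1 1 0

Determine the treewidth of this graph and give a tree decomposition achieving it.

Treewidth 2.
One such decomposition:
Bags: B1 = {0, 1, 2}  B2 = {0, 1, 4}  B3 = {1, 3, 4}  B4 = {3, 4, 5}
Tree: B1–B2, B2–B3, B3–B4

The largest bag has 3 vertices, giving width 2; this decomposition certifies tw(G) ≤ 2. Since 2–0–4–1–2 is a cycle in G, G is not acyclic. Forests are exactly the graphs of treewidth ≤ 1, so tw(G) ≥ 2. Hence tw(G) = 2 exactly.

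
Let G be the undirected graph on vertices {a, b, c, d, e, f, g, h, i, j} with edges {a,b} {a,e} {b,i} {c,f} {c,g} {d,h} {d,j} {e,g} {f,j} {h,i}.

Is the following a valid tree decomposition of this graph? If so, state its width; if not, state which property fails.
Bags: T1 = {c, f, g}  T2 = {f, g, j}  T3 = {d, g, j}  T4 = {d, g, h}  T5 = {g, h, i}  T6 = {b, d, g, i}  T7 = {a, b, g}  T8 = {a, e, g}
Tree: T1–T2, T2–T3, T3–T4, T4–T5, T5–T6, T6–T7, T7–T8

A tree decomposition must satisfy three properties: every vertex lies in some bag; for every edge, both endpoints lie together in some bag; and for every vertex, the bags containing it form a connected subtree. Here bags containing vertex d are not connected in the tree, so the decomposition is invalid.

No — bags containing vertex d are not connected in the tree.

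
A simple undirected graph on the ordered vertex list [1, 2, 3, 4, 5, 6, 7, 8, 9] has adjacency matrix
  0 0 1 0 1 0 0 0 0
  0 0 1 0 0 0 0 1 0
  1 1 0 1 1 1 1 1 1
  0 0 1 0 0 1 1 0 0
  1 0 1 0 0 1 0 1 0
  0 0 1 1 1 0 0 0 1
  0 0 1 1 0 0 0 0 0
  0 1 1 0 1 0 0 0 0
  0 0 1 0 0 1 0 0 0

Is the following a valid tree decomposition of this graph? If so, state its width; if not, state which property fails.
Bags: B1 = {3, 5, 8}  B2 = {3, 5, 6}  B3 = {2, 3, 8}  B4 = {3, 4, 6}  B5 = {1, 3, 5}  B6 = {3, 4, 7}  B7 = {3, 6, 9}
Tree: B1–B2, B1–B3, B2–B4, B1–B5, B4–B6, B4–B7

Yes; width 2.

Checking the three conditions: (i) the bags cover all of {1, 2, 3, 4, 5, 6, 7, 8, 9}; (ii) for each edge, some bag contains both endpoints; (iii) the bags containing any fixed vertex form a subtree. All hold, so the decomposition is valid with width 3 − 1 = 2.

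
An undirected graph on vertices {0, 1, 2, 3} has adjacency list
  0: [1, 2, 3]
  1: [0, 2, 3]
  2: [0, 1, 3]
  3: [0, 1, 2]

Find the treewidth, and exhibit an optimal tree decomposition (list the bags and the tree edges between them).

Treewidth 3.
Bags: B1 = {0, 1, 2, 3}
Tree: (single bag)

With just one bag of size 4, the width is 4 − 1 = 3, so tw(G) ≤ 3. Conversely, {0, 1, 2, 3} is a clique of size 4, and the vertices of any clique must share a bag in every tree decomposition; so some bag has ≥ 4 vertices and tw(G) ≥ 3. Hence tw(G) = 3 exactly.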